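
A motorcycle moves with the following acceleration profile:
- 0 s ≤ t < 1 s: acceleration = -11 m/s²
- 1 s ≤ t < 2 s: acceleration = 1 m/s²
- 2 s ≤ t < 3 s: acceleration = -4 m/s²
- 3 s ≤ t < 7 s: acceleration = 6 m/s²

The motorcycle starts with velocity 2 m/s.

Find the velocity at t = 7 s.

Δv equals the area under the a-t graph; then v = v₀ + Δv.
0–1 s: -11 × 1 = -11 m/s
1–2 s: 1 × 1 = 1 m/s
2–3 s: -4 × 1 = -4 m/s
3–7 s: 6 × 4 = 24 m/s
Δv = 10 m/s, so v(7) = 2 + (10) = 12 m/s.

12 m/s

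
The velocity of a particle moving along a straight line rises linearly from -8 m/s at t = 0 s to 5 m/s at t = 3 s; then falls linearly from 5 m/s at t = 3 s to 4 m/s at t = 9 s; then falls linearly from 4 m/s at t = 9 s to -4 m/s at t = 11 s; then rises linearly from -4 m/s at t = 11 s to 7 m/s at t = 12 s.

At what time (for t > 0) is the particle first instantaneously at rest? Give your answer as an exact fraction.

v changes sign on 0–3 s (from -8 to 5); the graph is linear there, so v = 0 at t = 0 + (8)·(3 − 0)/(5 − -8) = 24/13 s.

t = 24/13 s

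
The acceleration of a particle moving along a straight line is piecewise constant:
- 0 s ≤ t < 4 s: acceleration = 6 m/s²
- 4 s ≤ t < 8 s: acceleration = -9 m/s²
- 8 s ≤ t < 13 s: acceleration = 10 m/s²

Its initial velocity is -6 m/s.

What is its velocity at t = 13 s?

32 m/s

Δv equals the area under the a-t graph; then v = v₀ + Δv.
0–4 s: 6 × 4 = 24 m/s
4–8 s: -9 × 4 = -36 m/s
8–13 s: 10 × 5 = 50 m/s
Δv = 38 m/s, so v(13) = -6 + (38) = 32 m/s.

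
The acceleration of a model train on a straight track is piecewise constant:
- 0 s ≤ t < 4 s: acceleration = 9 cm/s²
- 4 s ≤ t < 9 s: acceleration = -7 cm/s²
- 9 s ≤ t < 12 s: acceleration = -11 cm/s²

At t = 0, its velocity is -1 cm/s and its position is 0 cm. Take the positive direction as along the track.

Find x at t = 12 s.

On each constant-a segment, Δv = aΔt and Δx = v₀Δt + ½aΔt²; chain segment to segment.
0–4 s: v starts -1 cm/s; Δx = -1·4 + ½·9·4² = 68 cm; v ends 35 cm/s.
4–9 s: v starts 35 cm/s; Δx = 35·5 + ½·-7·5² = 87.5 cm; v ends 0 cm/s.
9–12 s: v starts 0 cm/s; Δx = 0·3 + ½·-11·3² = -49.5 cm; v ends -33 cm/s.
x(12) = 0 + Σ Δx = 106 cm.

106 cm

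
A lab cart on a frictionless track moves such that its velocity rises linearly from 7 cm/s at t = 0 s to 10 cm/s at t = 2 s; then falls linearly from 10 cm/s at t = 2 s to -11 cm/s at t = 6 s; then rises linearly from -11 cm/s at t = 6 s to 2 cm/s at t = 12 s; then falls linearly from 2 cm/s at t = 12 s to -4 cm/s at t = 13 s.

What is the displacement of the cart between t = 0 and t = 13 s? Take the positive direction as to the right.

Net displacement equals the area under the velocity-time graph (areas below the axis count negative).
0–2 s: ½(7 + 10)(2) = 17 cm
2–6 s: ½(10 + -11)(4) = -2 cm
6–12 s: ½(-11 + 2)(6) = -27 cm
12–13 s: ½(2 + -4)(1) = -1 cm
Net displacement = -13 cm

-13 cm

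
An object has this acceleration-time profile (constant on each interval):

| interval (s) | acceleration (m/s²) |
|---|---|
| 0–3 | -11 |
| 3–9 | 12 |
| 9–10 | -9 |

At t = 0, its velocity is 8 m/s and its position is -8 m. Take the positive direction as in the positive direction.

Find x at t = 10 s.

On each constant-a segment, Δv = aΔt and Δx = v₀Δt + ½aΔt²; chain segment to segment.
0–3 s: v starts 8 m/s; Δx = 8·3 + ½·-11·3² = -25.5 m; v ends -25 m/s.
3–9 s: v starts -25 m/s; Δx = -25·6 + ½·12·6² = 66 m; v ends 47 m/s.
9–10 s: v starts 47 m/s; Δx = 47·1 + ½·-9·1² = 42.5 m; v ends 38 m/s.
x(10) = -8 + Σ Δx = 75 m.

75 m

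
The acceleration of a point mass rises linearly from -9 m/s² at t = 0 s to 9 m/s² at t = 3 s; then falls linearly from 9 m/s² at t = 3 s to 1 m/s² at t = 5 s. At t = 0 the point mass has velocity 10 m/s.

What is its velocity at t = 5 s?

20 m/s

Δv equals the area under the a-t graph; then v = v₀ + Δv.
0–3 s: ½(-9 + 9)(3) = 0 m/s
3–5 s: ½(9 + 1)(2) = 10 m/s
Δv = 10 m/s, so v(5) = 10 + (10) = 20 m/s.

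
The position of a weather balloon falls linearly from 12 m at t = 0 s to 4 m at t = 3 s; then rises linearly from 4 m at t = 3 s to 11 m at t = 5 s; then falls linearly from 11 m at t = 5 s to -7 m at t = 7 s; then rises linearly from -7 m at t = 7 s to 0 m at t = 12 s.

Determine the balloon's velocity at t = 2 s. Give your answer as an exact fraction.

-8/3 m/s

Velocity is the slope of the x-t graph on 0–3 s: (4 − 12)/(3 − 0) = -8/3 m/s.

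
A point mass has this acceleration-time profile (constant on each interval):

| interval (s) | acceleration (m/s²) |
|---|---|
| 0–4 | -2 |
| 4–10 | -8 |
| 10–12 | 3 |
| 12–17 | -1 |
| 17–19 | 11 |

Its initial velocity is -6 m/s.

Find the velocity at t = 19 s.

Δv equals the area under the a-t graph; then v = v₀ + Δv.
0–4 s: -2 × 4 = -8 m/s
4–10 s: -8 × 6 = -48 m/s
10–12 s: 3 × 2 = 6 m/s
12–17 s: -1 × 5 = -5 m/s
17–19 s: 11 × 2 = 22 m/s
Δv = -33 m/s, so v(19) = -6 + (-33) = -39 m/s.

-39 m/s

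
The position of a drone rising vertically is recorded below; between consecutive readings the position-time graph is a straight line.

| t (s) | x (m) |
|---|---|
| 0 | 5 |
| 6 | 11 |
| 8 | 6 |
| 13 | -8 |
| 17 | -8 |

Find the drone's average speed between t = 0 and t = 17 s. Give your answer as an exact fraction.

Average speed = (total path length)/(elapsed time); on a piecewise-linear x-t graph the path length is Σ|Δx|.
0–6 s: |Δx| = |11 − 5| = 6 m
6–8 s: |Δx| = |6 − 11| = 5 m
8–13 s: |Δx| = |-8 − 6| = 14 m
13–17 s: |Δx| = |-8 − -8| = 0 m
Total path = 25 m; average speed = 25/17 = 25/17 m/s.

25/17 m/s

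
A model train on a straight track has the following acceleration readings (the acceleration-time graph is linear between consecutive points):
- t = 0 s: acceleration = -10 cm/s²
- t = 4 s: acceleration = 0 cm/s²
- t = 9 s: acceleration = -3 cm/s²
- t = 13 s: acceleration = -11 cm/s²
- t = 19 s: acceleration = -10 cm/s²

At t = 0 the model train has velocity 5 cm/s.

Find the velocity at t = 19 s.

Δv equals the area under the a-t graph; then v = v₀ + Δv.
0–4 s: ½(-10 + 0)(4) = -20 cm/s
4–9 s: ½(0 + -3)(5) = -7.5 cm/s
9–13 s: ½(-3 + -11)(4) = -28 cm/s
13–19 s: ½(-11 + -10)(6) = -63 cm/s
Δv = -118.5 cm/s, so v(19) = 5 + (-118.5) = -113.5 cm/s.

-113.5 cm/s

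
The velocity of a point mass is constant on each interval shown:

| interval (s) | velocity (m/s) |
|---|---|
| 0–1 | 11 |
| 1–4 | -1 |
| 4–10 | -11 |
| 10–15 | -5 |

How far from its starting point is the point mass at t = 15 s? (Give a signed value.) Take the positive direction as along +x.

-83 m

Displacement is the signed area under the v-t curve.
0–1 s: 11 × 1 = 11 m
1–4 s: -1 × 3 = -3 m
4–10 s: -11 × 6 = -66 m
10–15 s: -5 × 5 = -25 m
Net displacement = -83 m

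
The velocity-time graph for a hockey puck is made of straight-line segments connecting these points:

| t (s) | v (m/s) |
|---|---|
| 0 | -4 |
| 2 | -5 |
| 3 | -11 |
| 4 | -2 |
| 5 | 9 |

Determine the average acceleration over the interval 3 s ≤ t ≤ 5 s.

10 m/s²

Average acceleration = Δv/Δt = (9 − -11)/(5 − 3) = 10 m/s².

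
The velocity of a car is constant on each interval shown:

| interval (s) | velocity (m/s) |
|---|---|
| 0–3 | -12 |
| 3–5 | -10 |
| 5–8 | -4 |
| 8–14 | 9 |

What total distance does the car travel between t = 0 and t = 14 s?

122 m

Distance (not displacement) is the total path length: add the absolute areas under v-t.
0–3 s: |-12| × 3 = 36 m
3–5 s: |-10| × 2 = 20 m
5–8 s: |-4| × 3 = 12 m
8–14 s: |9| × 6 = 54 m
Total distance = 122 m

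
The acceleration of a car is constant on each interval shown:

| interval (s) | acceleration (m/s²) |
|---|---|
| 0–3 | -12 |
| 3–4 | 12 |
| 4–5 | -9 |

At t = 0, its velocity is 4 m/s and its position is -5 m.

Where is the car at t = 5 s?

-97.5 m

On each constant-a segment, Δv = aΔt and Δx = v₀Δt + ½aΔt²; chain segment to segment.
0–3 s: v starts 4 m/s; Δx = 4·3 + ½·-12·3² = -42 m; v ends -32 m/s.
3–4 s: v starts -32 m/s; Δx = -32·1 + ½·12·1² = -26 m; v ends -20 m/s.
4–5 s: v starts -20 m/s; Δx = -20·1 + ½·-9·1² = -24.5 m; v ends -29 m/s.
x(5) = -5 + Σ Δx = -97.5 m.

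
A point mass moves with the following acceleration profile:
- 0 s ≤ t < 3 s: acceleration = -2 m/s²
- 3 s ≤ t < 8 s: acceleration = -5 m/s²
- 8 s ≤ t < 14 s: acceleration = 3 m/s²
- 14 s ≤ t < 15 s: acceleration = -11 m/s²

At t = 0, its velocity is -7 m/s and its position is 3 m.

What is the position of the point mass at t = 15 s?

On each constant-a segment, Δv = aΔt and Δx = v₀Δt + ½aΔt²; chain segment to segment.
0–3 s: v starts -7 m/s; Δx = -7·3 + ½·-2·3² = -30 m; v ends -13 m/s.
3–8 s: v starts -13 m/s; Δx = -13·5 + ½·-5·5² = -127.5 m; v ends -38 m/s.
8–14 s: v starts -38 m/s; Δx = -38·6 + ½·3·6² = -174 m; v ends -20 m/s.
14–15 s: v starts -20 m/s; Δx = -20·1 + ½·-11·1² = -25.5 m; v ends -31 m/s.
x(15) = 3 + Σ Δx = -354 m.

-354 m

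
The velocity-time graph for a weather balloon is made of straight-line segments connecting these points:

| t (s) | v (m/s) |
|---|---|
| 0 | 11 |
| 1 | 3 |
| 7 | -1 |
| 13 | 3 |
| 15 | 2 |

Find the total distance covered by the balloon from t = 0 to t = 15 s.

Total distance travelled is ∫|v| dt — sum the magnitudes of each area piece.
0–1 s: |½(11 + 3)(1)| = 7 m
1–7 s: v = 0 at t = 5.5 s; triangle areas 6.75 + 0.75 = 7.5 m
7–13 s: v = 0 at t = 8.5 s; triangle areas 0.75 + 6.75 = 7.5 m
13–15 s: |½(3 + 2)(2)| = 5 m
Total distance = 27 m

27 m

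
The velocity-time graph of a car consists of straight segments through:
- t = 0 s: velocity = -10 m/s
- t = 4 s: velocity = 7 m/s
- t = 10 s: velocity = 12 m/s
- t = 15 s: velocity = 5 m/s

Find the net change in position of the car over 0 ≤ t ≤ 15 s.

Net displacement equals the area under the velocity-time graph (areas below the axis count negative).
0–4 s: ½(-10 + 7)(4) = -6 m
4–10 s: ½(7 + 12)(6) = 57 m
10–15 s: ½(12 + 5)(5) = 42.5 m
Net displacement = 93.5 m

93.5 m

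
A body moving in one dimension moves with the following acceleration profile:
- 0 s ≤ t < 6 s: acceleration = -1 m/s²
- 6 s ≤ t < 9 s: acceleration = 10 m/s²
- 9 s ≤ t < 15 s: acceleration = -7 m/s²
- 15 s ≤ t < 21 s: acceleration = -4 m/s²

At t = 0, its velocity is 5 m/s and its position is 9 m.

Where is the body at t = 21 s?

-39 m

On each constant-a segment, Δv = aΔt and Δx = v₀Δt + ½aΔt²; chain segment to segment.
0–6 s: v starts 5 m/s; Δx = 5·6 + ½·-1·6² = 12 m; v ends -1 m/s.
6–9 s: v starts -1 m/s; Δx = -1·3 + ½·10·3² = 42 m; v ends 29 m/s.
9–15 s: v starts 29 m/s; Δx = 29·6 + ½·-7·6² = 48 m; v ends -13 m/s.
15–21 s: v starts -13 m/s; Δx = -13·6 + ½·-4·6² = -150 m; v ends -37 m/s.
x(21) = 9 + Σ Δx = -39 m.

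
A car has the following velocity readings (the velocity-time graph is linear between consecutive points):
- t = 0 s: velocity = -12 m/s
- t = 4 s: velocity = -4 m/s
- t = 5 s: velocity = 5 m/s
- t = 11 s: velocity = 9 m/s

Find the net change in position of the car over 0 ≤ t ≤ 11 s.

Net displacement equals the area under the velocity-time graph (areas below the axis count negative).
0–4 s: ½(-12 + -4)(4) = -32 m
4–5 s: ½(-4 + 5)(1) = 0.5 m
5–11 s: ½(5 + 9)(6) = 42 m
Net displacement = 10.5 m

10.5 m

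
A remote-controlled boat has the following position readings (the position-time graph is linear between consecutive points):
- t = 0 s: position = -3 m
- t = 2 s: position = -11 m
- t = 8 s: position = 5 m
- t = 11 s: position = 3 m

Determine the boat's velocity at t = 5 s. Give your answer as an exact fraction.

8/3 m/s

Velocity is the slope of the x-t graph on 2–8 s: (5 − -11)/(8 − 2) = 8/3 m/s.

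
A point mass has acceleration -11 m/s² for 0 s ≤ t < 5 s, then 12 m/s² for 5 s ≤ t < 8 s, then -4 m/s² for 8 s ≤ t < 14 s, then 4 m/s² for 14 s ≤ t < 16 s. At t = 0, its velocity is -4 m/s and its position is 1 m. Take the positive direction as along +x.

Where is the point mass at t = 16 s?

-575.5 m

On each constant-a segment, Δv = aΔt and Δx = v₀Δt + ½aΔt²; chain segment to segment.
0–5 s: v starts -4 m/s; Δx = -4·5 + ½·-11·5² = -157.5 m; v ends -59 m/s.
5–8 s: v starts -59 m/s; Δx = -59·3 + ½·12·3² = -123 m; v ends -23 m/s.
8–14 s: v starts -23 m/s; Δx = -23·6 + ½·-4·6² = -210 m; v ends -47 m/s.
14–16 s: v starts -47 m/s; Δx = -47·2 + ½·4·2² = -86 m; v ends -39 m/s.
x(16) = 1 + Σ Δx = -575.5 m.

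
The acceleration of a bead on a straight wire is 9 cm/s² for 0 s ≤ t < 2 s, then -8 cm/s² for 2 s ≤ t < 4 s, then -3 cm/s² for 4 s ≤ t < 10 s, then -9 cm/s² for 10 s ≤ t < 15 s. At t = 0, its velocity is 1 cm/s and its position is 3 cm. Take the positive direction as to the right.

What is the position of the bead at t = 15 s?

On each constant-a segment, Δv = aΔt and Δx = v₀Δt + ½aΔt²; chain segment to segment.
0–2 s: v starts 1 cm/s; Δx = 1·2 + ½·9·2² = 20 cm; v ends 19 cm/s.
2–4 s: v starts 19 cm/s; Δx = 19·2 + ½·-8·2² = 22 cm; v ends 3 cm/s.
4–10 s: v starts 3 cm/s; Δx = 3·6 + ½·-3·6² = -36 cm; v ends -15 cm/s.
10–15 s: v starts -15 cm/s; Δx = -15·5 + ½·-9·5² = -187.5 cm; v ends -60 cm/s.
x(15) = 3 + Σ Δx = -178.5 cm.

-178.5 cm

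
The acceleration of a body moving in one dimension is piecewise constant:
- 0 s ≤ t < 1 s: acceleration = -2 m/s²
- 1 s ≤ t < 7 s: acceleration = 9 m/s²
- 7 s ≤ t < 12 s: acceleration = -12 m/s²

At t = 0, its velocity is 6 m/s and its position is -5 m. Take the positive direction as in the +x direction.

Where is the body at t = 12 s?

326 m

On each constant-a segment, Δv = aΔt and Δx = v₀Δt + ½aΔt²; chain segment to segment.
0–1 s: v starts 6 m/s; Δx = 6·1 + ½·-2·1² = 5 m; v ends 4 m/s.
1–7 s: v starts 4 m/s; Δx = 4·6 + ½·9·6² = 186 m; v ends 58 m/s.
7–12 s: v starts 58 m/s; Δx = 58·5 + ½·-12·5² = 140 m; v ends -2 m/s.
x(12) = -5 + Σ Δx = 326 m.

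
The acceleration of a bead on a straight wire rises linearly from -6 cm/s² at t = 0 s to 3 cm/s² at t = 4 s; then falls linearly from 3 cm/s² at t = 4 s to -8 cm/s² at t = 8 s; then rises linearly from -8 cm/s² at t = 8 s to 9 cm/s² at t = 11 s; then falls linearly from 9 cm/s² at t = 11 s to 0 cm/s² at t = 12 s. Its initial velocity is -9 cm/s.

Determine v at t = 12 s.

Δv equals the area under the a-t graph; then v = v₀ + Δv.
0–4 s: ½(-6 + 3)(4) = -6 cm/s
4–8 s: ½(3 + -8)(4) = -10 cm/s
8–11 s: ½(-8 + 9)(3) = 1.5 cm/s
11–12 s: ½(9 + 0)(1) = 4.5 cm/s
Δv = -10 cm/s, so v(12) = -9 + (-10) = -19 cm/s.

-19 cm/s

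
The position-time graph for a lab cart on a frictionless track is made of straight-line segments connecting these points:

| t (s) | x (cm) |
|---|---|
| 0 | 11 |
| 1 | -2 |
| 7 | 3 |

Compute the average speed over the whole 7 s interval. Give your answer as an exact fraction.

Average speed = (total path length)/(elapsed time); on a piecewise-linear x-t graph the path length is Σ|Δx|.
0–1 s: |Δx| = |-2 − 11| = 13 cm
1–7 s: |Δx| = |3 − -2| = 5 cm
Total path = 18 cm; average speed = 18/7 = 18/7 cm/s.

18/7 cm/s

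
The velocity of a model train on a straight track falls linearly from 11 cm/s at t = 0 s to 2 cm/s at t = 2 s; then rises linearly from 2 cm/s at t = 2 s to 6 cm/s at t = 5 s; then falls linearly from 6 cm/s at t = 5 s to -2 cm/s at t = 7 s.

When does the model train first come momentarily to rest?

t = 6.5 s

v changes sign on 5–7 s (from 6 to -2); the graph is linear there, so v = 0 at t = 5 + (-6)·(7 − 5)/(-2 − 6) = 6.5 s.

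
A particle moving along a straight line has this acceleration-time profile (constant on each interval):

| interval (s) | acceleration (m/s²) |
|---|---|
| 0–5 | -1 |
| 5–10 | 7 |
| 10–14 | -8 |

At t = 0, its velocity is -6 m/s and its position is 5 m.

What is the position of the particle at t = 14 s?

27 m

On each constant-a segment, Δv = aΔt and Δx = v₀Δt + ½aΔt²; chain segment to segment.
0–5 s: v starts -6 m/s; Δx = -6·5 + ½·-1·5² = -42.5 m; v ends -11 m/s.
5–10 s: v starts -11 m/s; Δx = -11·5 + ½·7·5² = 32.5 m; v ends 24 m/s.
10–14 s: v starts 24 m/s; Δx = 24·4 + ½·-8·4² = 32 m; v ends -8 m/s.
x(14) = 5 + Σ Δx = 27 m.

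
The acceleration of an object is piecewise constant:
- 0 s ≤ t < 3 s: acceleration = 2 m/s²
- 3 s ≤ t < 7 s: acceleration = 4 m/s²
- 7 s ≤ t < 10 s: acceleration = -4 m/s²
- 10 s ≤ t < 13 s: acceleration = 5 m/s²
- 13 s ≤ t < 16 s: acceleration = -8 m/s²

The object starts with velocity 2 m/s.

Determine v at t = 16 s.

Δv equals the area under the a-t graph; then v = v₀ + Δv.
0–3 s: 2 × 3 = 6 m/s
3–7 s: 4 × 4 = 16 m/s
7–10 s: -4 × 3 = -12 m/s
10–13 s: 5 × 3 = 15 m/s
13–16 s: -8 × 3 = -24 m/s
Δv = 1 m/s, so v(16) = 2 + (1) = 3 m/s.

3 m/s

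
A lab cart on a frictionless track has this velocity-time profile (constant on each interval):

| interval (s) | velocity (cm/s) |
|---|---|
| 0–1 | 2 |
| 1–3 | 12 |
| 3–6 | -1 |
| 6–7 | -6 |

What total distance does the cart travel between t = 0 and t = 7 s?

35 cm

Total distance travelled is ∫|v| dt — sum the magnitudes of each area piece.
0–1 s: |2| × 1 = 2 cm
1–3 s: |12| × 2 = 24 cm
3–6 s: |-1| × 3 = 3 cm
6–7 s: |-6| × 1 = 6 cm
Total distance = 35 cm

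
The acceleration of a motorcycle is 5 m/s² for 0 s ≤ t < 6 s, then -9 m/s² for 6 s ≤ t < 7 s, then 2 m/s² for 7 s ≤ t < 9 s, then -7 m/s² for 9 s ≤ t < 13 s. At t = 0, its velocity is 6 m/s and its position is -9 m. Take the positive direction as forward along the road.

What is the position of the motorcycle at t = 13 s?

On each constant-a segment, Δv = aΔt and Δx = v₀Δt + ½aΔt²; chain segment to segment.
0–6 s: v starts 6 m/s; Δx = 6·6 + ½·5·6² = 126 m; v ends 36 m/s.
6–7 s: v starts 36 m/s; Δx = 36·1 + ½·-9·1² = 31.5 m; v ends 27 m/s.
7–9 s: v starts 27 m/s; Δx = 27·2 + ½·2·2² = 58 m; v ends 31 m/s.
9–13 s: v starts 31 m/s; Δx = 31·4 + ½·-7·4² = 68 m; v ends 3 m/s.
x(13) = -9 + Σ Δx = 274.5 m.

274.5 m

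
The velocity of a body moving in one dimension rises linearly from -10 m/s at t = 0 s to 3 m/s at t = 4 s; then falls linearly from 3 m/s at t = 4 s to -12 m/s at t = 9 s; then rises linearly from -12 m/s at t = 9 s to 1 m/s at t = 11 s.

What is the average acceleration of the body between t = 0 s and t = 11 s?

Average acceleration = Δv/Δt = (1 − -10)/(11 − 0) = 1 m/s².

1 m/s²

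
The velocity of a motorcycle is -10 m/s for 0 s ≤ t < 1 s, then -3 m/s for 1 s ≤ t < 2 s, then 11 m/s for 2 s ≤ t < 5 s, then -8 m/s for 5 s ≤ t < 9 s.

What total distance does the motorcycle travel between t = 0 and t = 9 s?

Distance (not displacement) is the total path length: add the absolute areas under v-t.
0–1 s: |-10| × 1 = 10 m
1–2 s: |-3| × 1 = 3 m
2–5 s: |11| × 3 = 33 m
5–9 s: |-8| × 4 = 32 m
Total distance = 78 m

78 m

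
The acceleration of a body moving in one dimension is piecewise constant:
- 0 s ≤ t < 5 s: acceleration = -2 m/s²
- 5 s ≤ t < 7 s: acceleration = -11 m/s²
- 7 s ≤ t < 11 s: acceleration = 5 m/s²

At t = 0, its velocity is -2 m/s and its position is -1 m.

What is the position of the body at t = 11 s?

-178 m

On each constant-a segment, Δv = aΔt and Δx = v₀Δt + ½aΔt²; chain segment to segment.
0–5 s: v starts -2 m/s; Δx = -2·5 + ½·-2·5² = -35 m; v ends -12 m/s.
5–7 s: v starts -12 m/s; Δx = -12·2 + ½·-11·2² = -46 m; v ends -34 m/s.
7–11 s: v starts -34 m/s; Δx = -34·4 + ½·5·4² = -96 m; v ends -14 m/s.
x(11) = -1 + Σ Δx = -178 m.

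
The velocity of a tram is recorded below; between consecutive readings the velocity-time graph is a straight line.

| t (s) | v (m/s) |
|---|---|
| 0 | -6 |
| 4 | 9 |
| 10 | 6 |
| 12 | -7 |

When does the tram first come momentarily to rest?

t = 1.6 s

v changes sign on 0–4 s (from -6 to 9); the graph is linear there, so v = 0 at t = 0 + (6)·(4 − 0)/(9 − -6) = 1.6 s.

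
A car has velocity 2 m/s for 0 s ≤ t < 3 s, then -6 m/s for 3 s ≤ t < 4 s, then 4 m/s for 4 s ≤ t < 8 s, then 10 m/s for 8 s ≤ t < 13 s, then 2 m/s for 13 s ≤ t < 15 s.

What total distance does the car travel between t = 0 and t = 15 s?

82 m

Distance (not displacement) is the total path length: add the absolute areas under v-t.
0–3 s: |2| × 3 = 6 m
3–4 s: |-6| × 1 = 6 m
4–8 s: |4| × 4 = 16 m
8–13 s: |10| × 5 = 50 m
13–15 s: |2| × 2 = 4 m
Total distance = 82 m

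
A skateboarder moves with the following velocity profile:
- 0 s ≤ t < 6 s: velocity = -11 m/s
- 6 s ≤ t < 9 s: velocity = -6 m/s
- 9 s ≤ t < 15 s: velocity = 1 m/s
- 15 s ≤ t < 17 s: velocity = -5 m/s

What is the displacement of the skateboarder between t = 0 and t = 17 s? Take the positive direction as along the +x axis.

Displacement is the signed area under the v-t curve.
0–6 s: -11 × 6 = -66 m
6–9 s: -6 × 3 = -18 m
9–15 s: 1 × 6 = 6 m
15–17 s: -5 × 2 = -10 m
Net displacement = -88 m

-88 m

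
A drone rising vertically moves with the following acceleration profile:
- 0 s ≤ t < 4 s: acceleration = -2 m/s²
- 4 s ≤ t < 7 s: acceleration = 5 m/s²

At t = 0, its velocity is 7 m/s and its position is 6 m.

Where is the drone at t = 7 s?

On each constant-a segment, Δv = aΔt and Δx = v₀Δt + ½aΔt²; chain segment to segment.
0–4 s: v starts 7 m/s; Δx = 7·4 + ½·-2·4² = 12 m; v ends -1 m/s.
4–7 s: v starts -1 m/s; Δx = -1·3 + ½·5·3² = 19.5 m; v ends 14 m/s.
x(7) = 6 + Σ Δx = 37.5 m.

37.5 m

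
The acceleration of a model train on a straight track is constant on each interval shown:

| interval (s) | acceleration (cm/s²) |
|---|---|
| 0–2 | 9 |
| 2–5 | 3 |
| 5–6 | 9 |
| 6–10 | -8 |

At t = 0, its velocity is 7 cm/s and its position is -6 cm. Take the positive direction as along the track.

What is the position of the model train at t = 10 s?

261 cm

On each constant-a segment, Δv = aΔt and Δx = v₀Δt + ½aΔt²; chain segment to segment.
0–2 s: v starts 7 cm/s; Δx = 7·2 + ½·9·2² = 32 cm; v ends 25 cm/s.
2–5 s: v starts 25 cm/s; Δx = 25·3 + ½·3·3² = 88.5 cm; v ends 34 cm/s.
5–6 s: v starts 34 cm/s; Δx = 34·1 + ½·9·1² = 38.5 cm; v ends 43 cm/s.
6–10 s: v starts 43 cm/s; Δx = 43·4 + ½·-8·4² = 108 cm; v ends 11 cm/s.
x(10) = -6 + Σ Δx = 261 cm.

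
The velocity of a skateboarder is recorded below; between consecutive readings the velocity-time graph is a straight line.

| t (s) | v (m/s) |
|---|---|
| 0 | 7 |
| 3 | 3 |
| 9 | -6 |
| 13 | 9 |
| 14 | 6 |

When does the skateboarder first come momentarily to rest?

v changes sign on 3–9 s (from 3 to -6); the graph is linear there, so v = 0 at t = 3 + (-3)·(9 − 3)/(-6 − 3) = 5 s.

t = 5 s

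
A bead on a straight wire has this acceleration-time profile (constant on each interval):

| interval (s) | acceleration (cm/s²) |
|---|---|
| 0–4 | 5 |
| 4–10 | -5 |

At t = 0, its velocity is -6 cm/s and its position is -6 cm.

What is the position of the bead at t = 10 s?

4 cm

On each constant-a segment, Δv = aΔt and Δx = v₀Δt + ½aΔt²; chain segment to segment.
0–4 s: v starts -6 cm/s; Δx = -6·4 + ½·5·4² = 16 cm; v ends 14 cm/s.
4–10 s: v starts 14 cm/s; Δx = 14·6 + ½·-5·6² = -6 cm; v ends -16 cm/s.
x(10) = -6 + Σ Δx = 4 cm.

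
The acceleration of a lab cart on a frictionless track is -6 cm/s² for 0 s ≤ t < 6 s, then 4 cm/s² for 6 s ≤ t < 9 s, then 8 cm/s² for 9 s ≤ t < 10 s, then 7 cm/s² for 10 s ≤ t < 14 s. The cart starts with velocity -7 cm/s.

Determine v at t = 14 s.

5 cm/s

Δv equals the area under the a-t graph; then v = v₀ + Δv.
0–6 s: -6 × 6 = -36 cm/s
6–9 s: 4 × 3 = 12 cm/s
9–10 s: 8 × 1 = 8 cm/s
10–14 s: 7 × 4 = 28 cm/s
Δv = 12 cm/s, so v(14) = -7 + (12) = 5 cm/s.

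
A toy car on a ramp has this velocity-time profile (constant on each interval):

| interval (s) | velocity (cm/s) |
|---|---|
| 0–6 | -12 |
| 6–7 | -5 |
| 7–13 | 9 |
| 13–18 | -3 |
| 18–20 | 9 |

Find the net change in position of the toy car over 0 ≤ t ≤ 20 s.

-20 cm

Net displacement equals the area under the velocity-time graph (areas below the axis count negative).
0–6 s: -12 × 6 = -72 cm
6–7 s: -5 × 1 = -5 cm
7–13 s: 9 × 6 = 54 cm
13–18 s: -3 × 5 = -15 cm
18–20 s: 9 × 2 = 18 cm
Net displacement = -20 cm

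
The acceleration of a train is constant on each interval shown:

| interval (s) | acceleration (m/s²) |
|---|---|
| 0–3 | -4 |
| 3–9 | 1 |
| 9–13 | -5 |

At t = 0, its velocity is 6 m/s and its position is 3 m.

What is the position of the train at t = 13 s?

On each constant-a segment, Δv = aΔt and Δx = v₀Δt + ½aΔt²; chain segment to segment.
0–3 s: v starts 6 m/s; Δx = 6·3 + ½·-4·3² = 0 m; v ends -6 m/s.
3–9 s: v starts -6 m/s; Δx = -6·6 + ½·1·6² = -18 m; v ends 0 m/s.
9–13 s: v starts 0 m/s; Δx = 0·4 + ½·-5·4² = -40 m; v ends -20 m/s.
x(13) = 3 + Σ Δx = -55 m.

-55 m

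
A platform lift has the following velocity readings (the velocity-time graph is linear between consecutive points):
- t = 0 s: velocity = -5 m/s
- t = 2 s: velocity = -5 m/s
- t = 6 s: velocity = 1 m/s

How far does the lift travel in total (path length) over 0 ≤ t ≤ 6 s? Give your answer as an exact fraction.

56/3 m

Distance (not displacement) is the total path length: add the absolute areas under v-t.
0–2 s: |-5| × 2 = 10 m
2–6 s: v = 0 at t = 16/3 s; triangle areas 25/3 + 1/3 = 26/3 m
Total distance = 56/3 m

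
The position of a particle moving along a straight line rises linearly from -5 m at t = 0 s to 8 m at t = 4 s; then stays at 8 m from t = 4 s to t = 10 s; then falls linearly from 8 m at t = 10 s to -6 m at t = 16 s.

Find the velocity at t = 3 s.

Velocity is the slope of the x-t graph on 0–4 s: (8 − -5)/(4 − 0) = 3.25 m/s.

3.25 m/s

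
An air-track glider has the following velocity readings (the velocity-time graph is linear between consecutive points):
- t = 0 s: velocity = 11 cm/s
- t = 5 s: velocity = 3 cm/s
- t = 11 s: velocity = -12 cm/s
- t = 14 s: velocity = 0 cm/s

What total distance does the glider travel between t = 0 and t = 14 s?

83.6 cm

Distance (not displacement) is the total path length: add the absolute areas under v-t.
0–5 s: |½(11 + 3)(5)| = 35 cm
5–11 s: v = 0 at t = 6.2 s; triangle areas 1.8 + 28.8 = 30.6 cm
11–14 s: |½(-12 + 0)(3)| = 18 cm
Total distance = 83.6 cm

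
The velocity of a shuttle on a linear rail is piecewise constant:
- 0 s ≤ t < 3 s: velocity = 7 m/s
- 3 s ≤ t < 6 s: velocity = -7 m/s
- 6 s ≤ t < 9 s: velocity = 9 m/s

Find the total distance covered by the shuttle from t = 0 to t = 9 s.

69 m

Total distance travelled is ∫|v| dt — sum the magnitudes of each area piece.
0–3 s: |7| × 3 = 21 m
3–6 s: |-7| × 3 = 21 m
6–9 s: |9| × 3 = 27 m
Total distance = 69 m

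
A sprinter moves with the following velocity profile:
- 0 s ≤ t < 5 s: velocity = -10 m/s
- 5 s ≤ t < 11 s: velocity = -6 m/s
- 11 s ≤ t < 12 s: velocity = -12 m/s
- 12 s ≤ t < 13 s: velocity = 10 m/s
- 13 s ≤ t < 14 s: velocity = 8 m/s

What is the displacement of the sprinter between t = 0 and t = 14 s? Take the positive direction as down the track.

-80 m

Displacement is the signed area under the v-t curve.
0–5 s: -10 × 5 = -50 m
5–11 s: -6 × 6 = -36 m
11–12 s: -12 × 1 = -12 m
12–13 s: 10 × 1 = 10 m
13–14 s: 8 × 1 = 8 m
Net displacement = -80 m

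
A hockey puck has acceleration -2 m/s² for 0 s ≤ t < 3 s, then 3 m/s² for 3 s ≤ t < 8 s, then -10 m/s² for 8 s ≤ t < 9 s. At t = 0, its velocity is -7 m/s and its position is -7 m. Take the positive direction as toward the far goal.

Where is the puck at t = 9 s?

On each constant-a segment, Δv = aΔt and Δx = v₀Δt + ½aΔt²; chain segment to segment.
0–3 s: v starts -7 m/s; Δx = -7·3 + ½·-2·3² = -30 m; v ends -13 m/s.
3–8 s: v starts -13 m/s; Δx = -13·5 + ½·3·5² = -27.5 m; v ends 2 m/s.
8–9 s: v starts 2 m/s; Δx = 2·1 + ½·-10·1² = -3 m; v ends -8 m/s.
x(9) = -7 + Σ Δx = -67.5 m.

-67.5 m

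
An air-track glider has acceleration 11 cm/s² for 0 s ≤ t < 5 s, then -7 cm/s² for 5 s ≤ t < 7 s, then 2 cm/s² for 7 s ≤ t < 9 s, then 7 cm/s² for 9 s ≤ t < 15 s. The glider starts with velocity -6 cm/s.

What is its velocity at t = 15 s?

81 cm/s

Δv equals the area under the a-t graph; then v = v₀ + Δv.
0–5 s: 11 × 5 = 55 cm/s
5–7 s: -7 × 2 = -14 cm/s
7–9 s: 2 × 2 = 4 cm/s
9–15 s: 7 × 6 = 42 cm/s
Δv = 87 cm/s, so v(15) = -6 + (87) = 81 cm/s.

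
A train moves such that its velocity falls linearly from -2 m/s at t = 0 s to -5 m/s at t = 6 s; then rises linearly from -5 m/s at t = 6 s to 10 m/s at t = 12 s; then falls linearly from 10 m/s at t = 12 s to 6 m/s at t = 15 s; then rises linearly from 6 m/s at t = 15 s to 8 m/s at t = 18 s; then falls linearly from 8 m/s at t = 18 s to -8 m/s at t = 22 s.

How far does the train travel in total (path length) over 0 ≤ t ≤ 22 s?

Distance (not displacement) is the total path length: add the absolute areas under v-t.
0–6 s: |½(-2 + -5)(6)| = 21 m
6–12 s: v = 0 at t = 8 s; triangle areas 5 + 20 = 25 m
12–15 s: |½(10 + 6)(3)| = 24 m
15–18 s: |½(6 + 8)(3)| = 21 m
18–22 s: v = 0 at t = 20 s; triangle areas 8 + 8 = 16 m
Total distance = 107 m

107 m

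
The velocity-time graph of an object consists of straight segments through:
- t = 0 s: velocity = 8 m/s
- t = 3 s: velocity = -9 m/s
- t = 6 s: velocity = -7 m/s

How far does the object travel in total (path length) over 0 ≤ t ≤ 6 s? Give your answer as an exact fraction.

1251/34 m

Total distance travelled is ∫|v| dt — sum the magnitudes of each area piece.
0–3 s: v = 0 at t = 24/17 s; triangle areas 96/17 + 243/34 = 435/34 m
3–6 s: |½(-9 + -7)(3)| = 24 m
Total distance = 1251/34 m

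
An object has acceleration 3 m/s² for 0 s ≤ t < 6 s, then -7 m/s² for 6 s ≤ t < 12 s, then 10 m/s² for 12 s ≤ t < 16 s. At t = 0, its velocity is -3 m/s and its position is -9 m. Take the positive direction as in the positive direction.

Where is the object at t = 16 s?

On each constant-a segment, Δv = aΔt and Δx = v₀Δt + ½aΔt²; chain segment to segment.
0–6 s: v starts -3 m/s; Δx = -3·6 + ½·3·6² = 36 m; v ends 15 m/s.
6–12 s: v starts 15 m/s; Δx = 15·6 + ½·-7·6² = -36 m; v ends -27 m/s.
12–16 s: v starts -27 m/s; Δx = -27·4 + ½·10·4² = -28 m; v ends 13 m/s.
x(16) = -9 + Σ Δx = -37 m.

-37 m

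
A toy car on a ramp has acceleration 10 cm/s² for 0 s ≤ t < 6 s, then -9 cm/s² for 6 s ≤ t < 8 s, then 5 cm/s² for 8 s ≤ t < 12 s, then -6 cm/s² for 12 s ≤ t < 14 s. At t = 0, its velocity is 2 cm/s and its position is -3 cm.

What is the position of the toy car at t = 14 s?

On each constant-a segment, Δv = aΔt and Δx = v₀Δt + ½aΔt²; chain segment to segment.
0–6 s: v starts 2 cm/s; Δx = 2·6 + ½·10·6² = 192 cm; v ends 62 cm/s.
6–8 s: v starts 62 cm/s; Δx = 62·2 + ½·-9·2² = 106 cm; v ends 44 cm/s.
8–12 s: v starts 44 cm/s; Δx = 44·4 + ½·5·4² = 216 cm; v ends 64 cm/s.
12–14 s: v starts 64 cm/s; Δx = 64·2 + ½·-6·2² = 116 cm; v ends 52 cm/s.
x(14) = -3 + Σ Δx = 627 cm.

627 cm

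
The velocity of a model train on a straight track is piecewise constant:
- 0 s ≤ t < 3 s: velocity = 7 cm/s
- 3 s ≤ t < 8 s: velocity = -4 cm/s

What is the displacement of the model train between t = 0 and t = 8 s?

Displacement is the signed area under the v-t curve.
0–3 s: 7 × 3 = 21 cm
3–8 s: -4 × 5 = -20 cm
Net displacement = 1 cm

1 cm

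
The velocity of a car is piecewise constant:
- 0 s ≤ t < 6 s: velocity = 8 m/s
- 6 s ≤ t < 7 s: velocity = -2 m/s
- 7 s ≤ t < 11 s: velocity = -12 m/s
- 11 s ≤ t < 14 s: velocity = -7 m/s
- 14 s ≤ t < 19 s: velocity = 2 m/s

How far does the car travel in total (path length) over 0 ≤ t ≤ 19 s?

Total distance travelled is ∫|v| dt — sum the magnitudes of each area piece.
0–6 s: |8| × 6 = 48 m
6–7 s: |-2| × 1 = 2 m
7–11 s: |-12| × 4 = 48 m
11–14 s: |-7| × 3 = 21 m
14–19 s: |2| × 5 = 10 m
Total distance = 129 m

129 m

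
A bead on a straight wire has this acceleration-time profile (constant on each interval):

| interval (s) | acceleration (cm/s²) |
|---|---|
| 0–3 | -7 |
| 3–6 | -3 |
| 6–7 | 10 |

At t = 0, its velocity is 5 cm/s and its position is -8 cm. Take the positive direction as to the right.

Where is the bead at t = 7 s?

-106 cm

On each constant-a segment, Δv = aΔt and Δx = v₀Δt + ½aΔt²; chain segment to segment.
0–3 s: v starts 5 cm/s; Δx = 5·3 + ½·-7·3² = -16.5 cm; v ends -16 cm/s.
3–6 s: v starts -16 cm/s; Δx = -16·3 + ½·-3·3² = -61.5 cm; v ends -25 cm/s.
6–7 s: v starts -25 cm/s; Δx = -25·1 + ½·10·1² = -20 cm; v ends -15 cm/s.
x(7) = -8 + Σ Δx = -106 cm.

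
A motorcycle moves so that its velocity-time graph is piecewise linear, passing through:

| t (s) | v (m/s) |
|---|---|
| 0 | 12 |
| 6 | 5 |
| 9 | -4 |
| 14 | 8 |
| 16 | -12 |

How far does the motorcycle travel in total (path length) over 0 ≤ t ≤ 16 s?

84.9 m

Total distance travelled is ∫|v| dt — sum the magnitudes of each area piece.
0–6 s: |½(12 + 5)(6)| = 51 m
6–9 s: v = 0 at t = 23/3 s; triangle areas 25/6 + 8/3 = 41/6 m
9–14 s: v = 0 at t = 32/3 s; triangle areas 10/3 + 40/3 = 50/3 m
14–16 s: v = 0 at t = 14.8 s; triangle areas 3.2 + 7.2 = 10.4 m
Total distance = 84.9 m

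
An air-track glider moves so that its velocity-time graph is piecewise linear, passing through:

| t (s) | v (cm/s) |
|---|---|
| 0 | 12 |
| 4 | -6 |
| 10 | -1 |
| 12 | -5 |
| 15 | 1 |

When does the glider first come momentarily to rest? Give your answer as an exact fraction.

v changes sign on 0–4 s (from 12 to -6); the graph is linear there, so v = 0 at t = 0 + (-12)·(4 − 0)/(-6 − 12) = 8/3 s.

t = 8/3 s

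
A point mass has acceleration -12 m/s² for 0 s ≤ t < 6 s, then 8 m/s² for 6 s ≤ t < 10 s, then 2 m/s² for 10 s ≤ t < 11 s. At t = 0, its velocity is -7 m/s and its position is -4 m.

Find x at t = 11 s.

On each constant-a segment, Δv = aΔt and Δx = v₀Δt + ½aΔt²; chain segment to segment.
0–6 s: v starts -7 m/s; Δx = -7·6 + ½·-12·6² = -258 m; v ends -79 m/s.
6–10 s: v starts -79 m/s; Δx = -79·4 + ½·8·4² = -252 m; v ends -47 m/s.
10–11 s: v starts -47 m/s; Δx = -47·1 + ½·2·1² = -46 m; v ends -45 m/s.
x(11) = -4 + Σ Δx = -560 m.

-560 m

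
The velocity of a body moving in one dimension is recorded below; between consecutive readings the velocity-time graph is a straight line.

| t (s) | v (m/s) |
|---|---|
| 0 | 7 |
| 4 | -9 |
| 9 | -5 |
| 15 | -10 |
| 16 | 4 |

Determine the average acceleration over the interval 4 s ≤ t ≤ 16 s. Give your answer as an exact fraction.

13/12 m/s²

Average acceleration = Δv/Δt = (4 − -9)/(16 − 4) = 13/12 m/s².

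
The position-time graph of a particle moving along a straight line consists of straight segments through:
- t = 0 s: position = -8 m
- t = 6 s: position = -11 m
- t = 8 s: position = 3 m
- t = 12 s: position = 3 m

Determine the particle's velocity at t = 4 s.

-0.5 m/s

Velocity is the slope of the x-t graph on 0–6 s: (-11 − -8)/(6 − 0) = -0.5 m/s.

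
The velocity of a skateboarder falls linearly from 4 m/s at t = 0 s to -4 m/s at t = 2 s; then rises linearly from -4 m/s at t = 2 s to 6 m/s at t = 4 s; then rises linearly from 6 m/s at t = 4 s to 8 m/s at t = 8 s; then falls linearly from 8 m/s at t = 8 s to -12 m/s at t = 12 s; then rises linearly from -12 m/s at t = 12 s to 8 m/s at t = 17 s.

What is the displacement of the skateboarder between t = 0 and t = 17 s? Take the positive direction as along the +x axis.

12 m

Displacement is the signed area under the v-t curve.
0–2 s: ½(4 + -4)(2) = 0 m
2–4 s: ½(-4 + 6)(2) = 2 m
4–8 s: ½(6 + 8)(4) = 28 m
8–12 s: ½(8 + -12)(4) = -8 m
12–17 s: ½(-12 + 8)(5) = -10 m
Net displacement = 12 m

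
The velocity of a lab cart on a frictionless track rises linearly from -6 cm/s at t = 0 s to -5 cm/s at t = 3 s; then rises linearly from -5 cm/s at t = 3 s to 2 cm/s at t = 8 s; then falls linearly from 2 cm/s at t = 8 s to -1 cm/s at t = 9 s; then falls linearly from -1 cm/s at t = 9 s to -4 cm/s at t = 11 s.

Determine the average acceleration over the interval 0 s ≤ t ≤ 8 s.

1 cm/s²

Average acceleration = Δv/Δt = (2 − -6)/(8 − 0) = 1 cm/s².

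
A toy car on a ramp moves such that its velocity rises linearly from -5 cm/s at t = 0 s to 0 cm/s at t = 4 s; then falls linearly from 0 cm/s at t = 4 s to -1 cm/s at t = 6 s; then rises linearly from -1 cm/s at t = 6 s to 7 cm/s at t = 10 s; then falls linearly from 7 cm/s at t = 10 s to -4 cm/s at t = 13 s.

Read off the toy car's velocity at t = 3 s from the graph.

-1.25 cm/s

On 0–4 s the graph is linear from -5 to 0 cm/s: v(3) = -5 + (0 − -5)·(3 − 0)/(4 − 0) = -1.25 cm/s.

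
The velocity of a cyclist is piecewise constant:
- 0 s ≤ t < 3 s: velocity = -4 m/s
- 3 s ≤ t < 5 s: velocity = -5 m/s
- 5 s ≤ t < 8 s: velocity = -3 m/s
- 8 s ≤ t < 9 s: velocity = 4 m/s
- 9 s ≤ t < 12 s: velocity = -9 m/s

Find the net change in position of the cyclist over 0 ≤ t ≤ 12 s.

Net displacement equals the area under the velocity-time graph (areas below the axis count negative).
0–3 s: -4 × 3 = -12 m
3–5 s: -5 × 2 = -10 m
5–8 s: -3 × 3 = -9 m
8–9 s: 4 × 1 = 4 m
9–12 s: -9 × 3 = -27 m
Net displacement = -54 m

-54 m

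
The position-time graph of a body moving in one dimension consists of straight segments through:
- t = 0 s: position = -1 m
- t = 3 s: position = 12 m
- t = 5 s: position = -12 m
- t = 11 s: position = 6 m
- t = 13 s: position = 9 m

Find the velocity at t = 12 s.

Velocity is the slope of the x-t graph on 11–13 s: (9 − 6)/(13 − 11) = 1.5 m/s.

1.5 m/s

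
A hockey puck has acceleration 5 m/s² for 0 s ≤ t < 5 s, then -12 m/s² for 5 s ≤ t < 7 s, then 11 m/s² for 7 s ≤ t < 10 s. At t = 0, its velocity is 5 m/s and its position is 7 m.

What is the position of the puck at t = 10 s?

On each constant-a segment, Δv = aΔt and Δx = v₀Δt + ½aΔt²; chain segment to segment.
0–5 s: v starts 5 m/s; Δx = 5·5 + ½·5·5² = 87.5 m; v ends 30 m/s.
5–7 s: v starts 30 m/s; Δx = 30·2 + ½·-12·2² = 36 m; v ends 6 m/s.
7–10 s: v starts 6 m/s; Δx = 6·3 + ½·11·3² = 67.5 m; v ends 39 m/s.
x(10) = 7 + Σ Δx = 198 m.

198 m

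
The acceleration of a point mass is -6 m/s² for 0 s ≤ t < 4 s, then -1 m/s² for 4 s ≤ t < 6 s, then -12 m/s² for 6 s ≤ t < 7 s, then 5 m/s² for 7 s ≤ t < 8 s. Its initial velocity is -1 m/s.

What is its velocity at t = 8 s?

Δv equals the area under the a-t graph; then v = v₀ + Δv.
0–4 s: -6 × 4 = -24 m/s
4–6 s: -1 × 2 = -2 m/s
6–7 s: -12 × 1 = -12 m/s
7–8 s: 5 × 1 = 5 m/s
Δv = -33 m/s, so v(8) = -1 + (-33) = -34 m/s.

-34 m/s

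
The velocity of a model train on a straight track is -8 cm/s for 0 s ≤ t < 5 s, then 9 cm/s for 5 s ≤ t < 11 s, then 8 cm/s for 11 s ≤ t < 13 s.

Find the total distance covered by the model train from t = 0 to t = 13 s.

Distance (not displacement) is the total path length: add the absolute areas under v-t.
0–5 s: |-8| × 5 = 40 cm
5–11 s: |9| × 6 = 54 cm
11–13 s: |8| × 2 = 16 cm
Total distance = 110 cm

110 cm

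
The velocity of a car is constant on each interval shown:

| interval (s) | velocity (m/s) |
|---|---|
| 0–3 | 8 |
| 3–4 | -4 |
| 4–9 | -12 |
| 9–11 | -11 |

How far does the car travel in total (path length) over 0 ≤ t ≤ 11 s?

110 m

Distance (not displacement) is the total path length: add the absolute areas under v-t.
0–3 s: |8| × 3 = 24 m
3–4 s: |-4| × 1 = 4 m
4–9 s: |-12| × 5 = 60 m
9–11 s: |-11| × 2 = 22 m
Total distance = 110 m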